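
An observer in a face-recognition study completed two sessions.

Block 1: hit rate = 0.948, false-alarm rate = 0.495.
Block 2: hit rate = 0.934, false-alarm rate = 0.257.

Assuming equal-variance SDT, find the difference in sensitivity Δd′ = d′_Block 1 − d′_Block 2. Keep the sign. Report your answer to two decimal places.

Block 1: z(0.948) = 1.626, z(0.495) = -0.013, d' = 1.639
Block 2: z(0.934) = 1.506, z(0.257) = -0.653, d' = 2.159
Δd' = d'_Block 1 − d'_Block 2 = 1.639 − 2.159 = -0.520
Block 2 has the higher sensitivity.

Δd′ = -0.52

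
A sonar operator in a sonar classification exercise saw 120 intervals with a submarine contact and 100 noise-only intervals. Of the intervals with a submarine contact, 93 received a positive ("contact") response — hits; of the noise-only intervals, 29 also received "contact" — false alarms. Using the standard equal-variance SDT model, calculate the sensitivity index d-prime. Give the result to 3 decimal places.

H = 93/120 = 0.7750
FA = 29/100 = 0.2900
Φ⁻¹(H) = Φ⁻¹(0.7750) = 0.7554
Φ⁻¹(FA) = Φ⁻¹(0.2900) = -0.5534
d' = z(H) − z(FA) = 0.7554 − (-0.5534) = 1.3088

d-prime = 1.309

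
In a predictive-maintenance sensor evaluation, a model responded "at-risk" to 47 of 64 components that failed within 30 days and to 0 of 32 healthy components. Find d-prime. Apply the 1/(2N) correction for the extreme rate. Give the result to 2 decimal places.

The false-alarm rate is 0/32 = 0, so apply the 1/(2N) correction: FA → 1/(2·32) = 0.01562.
z(H) = z(0.73438) = 0.626
z(FA) = z(0.01562) = -2.154
d' = 0.626 − (-2.154) = 2.780

d-prime = 2.78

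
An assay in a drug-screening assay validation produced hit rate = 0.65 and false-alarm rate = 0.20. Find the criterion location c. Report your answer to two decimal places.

c = 0.23

z(H) = z(0.65) = 0.3853
z(FA) = z(0.20) = -0.8416
c = −½·[z(H) + z(FA)] = −0.5 × (0.3853 + (-0.8416)) = 0.22815
c > 0: the assay has a conservative response bias.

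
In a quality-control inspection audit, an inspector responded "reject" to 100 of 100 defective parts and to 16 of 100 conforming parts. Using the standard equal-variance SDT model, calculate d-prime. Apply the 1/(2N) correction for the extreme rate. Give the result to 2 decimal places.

d-prime = 3.57

The hit rate is 100/100 = 1, so apply the 1/(2N) correction: H → 1 − 1/(2·100) = 0.99500.
z(H) = z(0.99500) = 2.576
z(FA) = z(0.16000) = -0.994
d' = 2.576 − (-0.994) = 3.570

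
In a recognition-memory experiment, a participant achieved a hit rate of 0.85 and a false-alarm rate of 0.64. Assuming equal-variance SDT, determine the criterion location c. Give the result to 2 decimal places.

Φ⁻¹(H) = Φ⁻¹(0.85) = 1.0364
Φ⁻¹(FA) = Φ⁻¹(0.64) = 0.3585
c = −½·[z(H) + z(FA)] = −0.5 × (1.0364 + 0.3585) = -0.69745
c < 0: the participant has a liberal response bias.

c = -0.70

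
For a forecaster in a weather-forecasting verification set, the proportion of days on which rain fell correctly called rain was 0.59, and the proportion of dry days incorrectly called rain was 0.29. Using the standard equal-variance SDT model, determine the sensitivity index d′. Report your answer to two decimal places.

d′ = 0.78

z(H) = 0.228
z(FA) = -0.553
d' = z(H) − z(FA) = 0.228 − (-0.553) = 0.781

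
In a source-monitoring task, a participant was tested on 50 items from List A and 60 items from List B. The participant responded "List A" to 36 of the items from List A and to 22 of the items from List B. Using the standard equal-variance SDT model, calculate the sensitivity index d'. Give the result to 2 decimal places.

d' = 0.92

H = 36/50 = 0.7200
FA = 22/60 = 0.3667
z(H) = z(0.7200) = 0.5828
z(FA) = z(0.3667) = -0.3406
d' = z(H) − z(FA) = 0.5828 − (-0.3406) = 0.9234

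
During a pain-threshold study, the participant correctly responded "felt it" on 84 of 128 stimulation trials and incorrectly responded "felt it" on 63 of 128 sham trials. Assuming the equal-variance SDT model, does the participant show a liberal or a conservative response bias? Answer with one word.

liberal

z(H) = 0.402, z(FA) = -0.020
c = −½·(z(H) + z(FA)) = -0.191
c < 0 → liberal criterion (biased toward responding “yes”).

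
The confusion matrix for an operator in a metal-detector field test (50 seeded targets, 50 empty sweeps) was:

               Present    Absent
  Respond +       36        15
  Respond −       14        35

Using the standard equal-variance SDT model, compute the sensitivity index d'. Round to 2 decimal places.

H = 36/50 = 0.7200
FA = 15/50 = 0.3000
z(H) = 0.583
z(FA) = -0.524
d' = z(H) − z(FA) = 0.583 − (-0.524) = 1.107

d' = 1.11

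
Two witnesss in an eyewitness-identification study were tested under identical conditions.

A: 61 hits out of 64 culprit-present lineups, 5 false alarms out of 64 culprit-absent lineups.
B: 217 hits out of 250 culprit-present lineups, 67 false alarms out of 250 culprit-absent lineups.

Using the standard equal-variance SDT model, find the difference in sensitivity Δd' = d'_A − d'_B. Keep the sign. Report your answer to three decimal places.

Δd' = 1.358

A: z(0.9531) = 1.6757, z(0.0781) = -1.4180, d' = 3.0937
B: z(0.8680) = 1.1170, z(0.2680) = -0.6189, d' = 1.7359
Δd' = d'_A − d'_B = 3.0937 − 1.7359 = 1.3578
A has the higher sensitivity.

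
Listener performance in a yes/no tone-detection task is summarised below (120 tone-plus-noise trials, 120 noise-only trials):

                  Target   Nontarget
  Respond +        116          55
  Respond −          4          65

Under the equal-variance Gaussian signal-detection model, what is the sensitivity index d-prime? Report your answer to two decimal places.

d-prime = 1.94

H = 116/120 = 0.9667
FA = 55/120 = 0.4583
z(H) = z(0.9667) = 1.8344
z(FA) = z(0.4583) = -0.1047
d' = z(H) − z(FA) = 1.8344 − (-0.1047) = 1.9391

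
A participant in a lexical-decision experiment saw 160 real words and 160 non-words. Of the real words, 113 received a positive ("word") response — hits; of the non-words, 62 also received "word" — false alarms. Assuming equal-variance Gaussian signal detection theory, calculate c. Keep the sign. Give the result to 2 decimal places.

H = 113/160 = 0.7063
FA = 62/160 = 0.3875
Φ⁻¹(0.7063) = 0.5426, Φ⁻¹(0.3875) = -0.2858
c = −½·[z(H) + z(FA)] = −0.5 × (0.5426 + (-0.2858)) = -0.1284

c = -0.13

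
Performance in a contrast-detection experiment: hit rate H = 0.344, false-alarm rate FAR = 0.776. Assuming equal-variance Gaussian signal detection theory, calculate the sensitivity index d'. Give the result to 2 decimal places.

d' = -1.16

Φ⁻¹(H) = Φ⁻¹(0.344) = -0.4016
Φ⁻¹(FA) = Φ⁻¹(0.776) = 0.7588
d' = z(H) − z(FA) = -0.4016 − 0.7588 = -1.1604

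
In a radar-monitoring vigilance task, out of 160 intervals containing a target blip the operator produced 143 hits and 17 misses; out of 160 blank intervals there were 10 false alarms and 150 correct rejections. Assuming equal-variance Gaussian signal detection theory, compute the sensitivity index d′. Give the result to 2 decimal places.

d′ = 2.78

H = 143/160 = 0.8938
FA = 10/160 = 0.0625
z(0.8938) = 1.2470, z(0.0625) = -1.5341
d' = z(H) − z(FA) = 1.2470 − (-1.5341) = 2.7811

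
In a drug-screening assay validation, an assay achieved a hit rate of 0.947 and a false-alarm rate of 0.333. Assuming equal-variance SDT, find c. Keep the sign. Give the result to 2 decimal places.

z(H) = z(0.947) = 1.616
z(FA) = z(0.333) = -0.432
c = −½·[z(H) + z(FA)] = −0.5 × (1.616 + (-0.432)) = -0.592

c = -0.59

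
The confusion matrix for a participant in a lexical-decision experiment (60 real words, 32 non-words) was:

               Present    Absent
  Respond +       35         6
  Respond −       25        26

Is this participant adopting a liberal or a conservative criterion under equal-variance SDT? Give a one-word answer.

z(H) = 0.210, z(FA) = -0.887
c = −½·(z(H) + z(FA)) = 0.3385
c > 0 → conservative criterion (biased toward responding “no”).

conservative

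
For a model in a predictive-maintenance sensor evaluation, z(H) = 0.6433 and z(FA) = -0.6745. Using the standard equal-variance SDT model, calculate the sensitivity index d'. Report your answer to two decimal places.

d' = z(H) − z(FA) = 0.6433 − (-0.6745) = 1.3178

d' = 1.32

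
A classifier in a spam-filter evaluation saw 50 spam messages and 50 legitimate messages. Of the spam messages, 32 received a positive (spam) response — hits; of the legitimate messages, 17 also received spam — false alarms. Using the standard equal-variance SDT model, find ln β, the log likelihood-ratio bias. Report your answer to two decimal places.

H = 32/50 = 0.6400
FA = 17/50 = 0.3400
z(H) = z(0.6400) = 0.358
z(FA) = z(0.3400) = -0.412
ln β = −½·[z(H)² − z(FA)²] = −0.5 × (0.128 − 0.170) = 0.021

ln β = 0.02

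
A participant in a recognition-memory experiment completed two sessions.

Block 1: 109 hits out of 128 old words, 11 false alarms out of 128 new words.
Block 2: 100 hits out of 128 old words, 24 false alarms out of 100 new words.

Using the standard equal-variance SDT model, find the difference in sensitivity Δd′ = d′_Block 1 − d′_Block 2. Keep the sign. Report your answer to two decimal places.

Block 1: z(0.8516) = 1.043, z(0.0859) = -1.366, d' = 2.409
Block 2: z(0.7812) = 0.776, z(0.2400) = -0.706, d' = 1.482
Δd' = d'_Block 1 − d'_Block 2 = 2.409 − 1.482 = 0.927
Block 1 has the higher sensitivity.

Δd′ = 0.93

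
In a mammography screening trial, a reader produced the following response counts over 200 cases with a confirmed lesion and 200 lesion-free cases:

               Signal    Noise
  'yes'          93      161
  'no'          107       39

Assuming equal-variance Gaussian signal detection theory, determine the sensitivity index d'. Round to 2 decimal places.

d' = -0.95

H = 93/200 = 0.4650
FA = 161/200 = 0.8050
Φ⁻¹(H) = -0.088
Φ⁻¹(FA) = 0.860
d' = z(H) − z(FA) = -0.088 − 0.860 = -0.948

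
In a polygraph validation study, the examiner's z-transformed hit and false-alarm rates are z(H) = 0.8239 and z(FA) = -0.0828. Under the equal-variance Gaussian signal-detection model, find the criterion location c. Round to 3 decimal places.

c = −½·[z(H) + z(FA)] = −½·(0.8239 + (-0.0828)) = -0.37055
c < 0: the examiner has a liberal response bias.

c = -0.371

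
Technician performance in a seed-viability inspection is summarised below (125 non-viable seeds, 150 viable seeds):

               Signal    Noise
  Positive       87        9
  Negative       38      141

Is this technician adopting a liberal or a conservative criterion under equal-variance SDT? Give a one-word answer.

z(H) = 0.513, z(FA) = -1.555
c = −½·(z(H) + z(FA)) = 0.521
c > 0 → conservative criterion (biased toward responding “no”).

conservative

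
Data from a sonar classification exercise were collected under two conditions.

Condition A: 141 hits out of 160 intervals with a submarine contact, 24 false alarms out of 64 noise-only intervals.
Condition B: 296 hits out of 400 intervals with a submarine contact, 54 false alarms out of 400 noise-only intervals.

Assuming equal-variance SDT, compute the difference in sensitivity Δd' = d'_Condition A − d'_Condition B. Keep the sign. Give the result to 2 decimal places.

Δd' = -0.25

Condition A: z(0.8812) = 1.181, z(0.3750) = -0.319, d' = 1.500
Condition B: z(0.7400) = 0.643, z(0.1350) = -1.103, d' = 1.746
Δd' = d'_Condition A − d'_Condition B = 1.500 − 1.746 = -0.246
Condition B has the higher sensitivity.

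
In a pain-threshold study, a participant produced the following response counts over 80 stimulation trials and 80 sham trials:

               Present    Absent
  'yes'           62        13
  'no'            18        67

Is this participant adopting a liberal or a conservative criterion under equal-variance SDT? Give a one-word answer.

z(H) = 0.755, z(FA) = -0.984
c = −½·(z(H) + z(FA)) = 0.1145
c > 0 → conservative criterion (biased toward responding “no”).

conservative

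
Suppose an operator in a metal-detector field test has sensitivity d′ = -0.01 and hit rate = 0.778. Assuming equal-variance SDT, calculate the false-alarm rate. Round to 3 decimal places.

z(hit rate) = z(0.778) = 0.7655
z(FA) = z(H) − d' = 0.7655 − (-0.01) = 0.7755
false-alarm rate = Φ(0.7755) = 0.7810

false-alarm rate = 0.781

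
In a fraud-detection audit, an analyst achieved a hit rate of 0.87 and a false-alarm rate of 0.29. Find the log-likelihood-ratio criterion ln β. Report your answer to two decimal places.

z(H) = z(0.87) = 1.126
z(FA) = z(0.29) = -0.553
ln β = −½·[z(H)² − z(FA)²] = −0.5 × (1.268 − 0.306) = -0.481

ln β = -0.48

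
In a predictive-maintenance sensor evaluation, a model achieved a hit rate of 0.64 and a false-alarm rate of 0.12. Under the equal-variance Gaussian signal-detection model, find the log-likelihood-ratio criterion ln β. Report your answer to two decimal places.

Φ⁻¹(0.64) = 0.358, Φ⁻¹(0.12) = -1.175
ln β = −½·[z(H)² − z(FA)²] = −0.5 × (0.128 − 1.381) = 0.6265

ln β = 0.63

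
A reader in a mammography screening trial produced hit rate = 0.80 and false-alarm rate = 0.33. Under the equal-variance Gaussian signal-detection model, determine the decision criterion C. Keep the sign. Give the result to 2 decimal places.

z(0.80) = 0.8416, z(0.33) = -0.4399
c = −½·[z(H) + z(FA)] = −0.5 × (0.8416 + (-0.4399)) = -0.20085

C = -0.20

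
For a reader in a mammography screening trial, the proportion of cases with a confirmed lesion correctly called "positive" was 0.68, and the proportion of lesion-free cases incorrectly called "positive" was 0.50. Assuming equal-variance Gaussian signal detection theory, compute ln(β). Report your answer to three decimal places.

z(H) = 0.4677
z(FA) = 0.0000
ln β = −½·[z(H)² − z(FA)²] = −0.5 × (0.2187 − 0.0000) = -0.10935

ln β = -0.109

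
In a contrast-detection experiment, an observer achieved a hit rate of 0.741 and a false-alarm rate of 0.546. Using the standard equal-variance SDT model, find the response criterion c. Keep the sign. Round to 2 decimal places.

c = -0.38

z(H) = z(0.741) = 0.646
z(FA) = z(0.546) = 0.116
c = −½·[z(H) + z(FA)] = −0.5 × (0.646 + 0.116) = -0.381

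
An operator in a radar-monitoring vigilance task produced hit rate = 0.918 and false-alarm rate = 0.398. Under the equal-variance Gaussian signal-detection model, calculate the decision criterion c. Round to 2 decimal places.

z(0.918) = 1.392, z(0.398) = -0.259
c = −½·[z(H) + z(FA)] = −0.5 × (1.392 + (-0.259)) = -0.5665

c = -0.57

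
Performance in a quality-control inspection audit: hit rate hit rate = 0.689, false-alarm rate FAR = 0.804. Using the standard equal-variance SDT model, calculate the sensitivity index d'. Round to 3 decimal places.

d' = -0.363

Φ⁻¹(H) = 0.4930
Φ⁻¹(FA) = 0.8560
d' = z(H) − z(FA) = 0.4930 − 0.8560 = -0.3630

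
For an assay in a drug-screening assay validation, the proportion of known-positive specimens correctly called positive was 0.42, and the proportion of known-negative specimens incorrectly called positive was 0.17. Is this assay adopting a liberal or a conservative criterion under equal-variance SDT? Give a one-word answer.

z(H) = -0.202, z(FA) = -0.954
c = −½·(z(H) + z(FA)) = 0.578
c > 0 → conservative criterion (biased toward responding “no”).

conservative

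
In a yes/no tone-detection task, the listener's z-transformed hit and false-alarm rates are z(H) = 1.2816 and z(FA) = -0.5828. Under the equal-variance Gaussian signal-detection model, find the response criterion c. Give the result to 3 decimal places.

c = -0.349

c = −½·[z(H) + z(FA)] = −½·(1.2816 + (-0.5828)) = -0.3494
c < 0: the listener has a liberal response bias.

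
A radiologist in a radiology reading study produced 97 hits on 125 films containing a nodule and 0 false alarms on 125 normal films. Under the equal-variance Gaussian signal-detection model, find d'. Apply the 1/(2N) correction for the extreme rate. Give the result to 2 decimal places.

The false-alarm rate is 0/125 = 0, so apply the 1/(2N) correction: FA → 1/(2·125) = 0.00400.
z(H) = z(0.77600) = 0.759
z(FA) = z(0.00400) = -2.652
d' = 0.759 − (-2.652) = 3.411

d' = 3.41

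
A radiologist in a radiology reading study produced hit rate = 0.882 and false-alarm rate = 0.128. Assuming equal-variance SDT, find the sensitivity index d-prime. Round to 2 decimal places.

z(0.882) = 1.1850, z(0.128) = -1.1359
d' = z(H) − z(FA) = 1.1850 − (-1.1359) = 2.3209

d-prime = 2.32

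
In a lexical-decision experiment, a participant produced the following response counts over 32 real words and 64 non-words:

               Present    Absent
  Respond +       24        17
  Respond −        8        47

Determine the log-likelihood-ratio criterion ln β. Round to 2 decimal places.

ln β = -0.03

H = 24/32 = 0.7500
FA = 17/64 = 0.2656
z(H) = 0.674
z(FA) = -0.626
ln β = −½·[z(H)² − z(FA)²] = −0.5 × (0.454 − 0.392) = -0.031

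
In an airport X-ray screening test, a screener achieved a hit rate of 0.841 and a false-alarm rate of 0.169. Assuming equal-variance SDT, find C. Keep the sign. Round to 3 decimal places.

z(0.841) = 0.9986, z(0.169) = -0.9581
c = −½·[z(H) + z(FA)] = −0.5 × (0.9986 + (-0.9581)) = -0.02025
c < 0: the screener has a liberal response bias.

C = -0.020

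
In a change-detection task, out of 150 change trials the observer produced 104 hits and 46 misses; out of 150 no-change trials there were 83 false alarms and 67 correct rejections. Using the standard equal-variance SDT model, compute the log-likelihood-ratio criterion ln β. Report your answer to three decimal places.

ln β = -0.119

H = 104/150 = 0.6933
FA = 83/150 = 0.5533
z(H) = 0.5052
z(FA) = 0.1340
ln β = −½·[z(H)² − z(FA)²] = −0.5 × (0.2552 − 0.0180) = -0.1186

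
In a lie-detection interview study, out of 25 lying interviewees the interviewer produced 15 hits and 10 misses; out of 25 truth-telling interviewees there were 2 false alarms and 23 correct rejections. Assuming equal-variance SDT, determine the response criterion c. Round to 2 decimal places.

c = 0.58

H = 15/25 = 0.6000
FA = 2/25 = 0.0800
z(0.6000) = 0.253, z(0.0800) = -1.405
c = −½·[z(H) + z(FA)] = −0.5 × (0.253 + (-1.405)) = 0.576
c > 0: the interviewer has a conservative response bias.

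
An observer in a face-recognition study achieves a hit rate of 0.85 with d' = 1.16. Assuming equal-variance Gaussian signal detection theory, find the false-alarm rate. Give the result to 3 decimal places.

false-alarm rate = 0.451

z(hit rate) = z(0.85) = 1.0364
z(FA) = z(H) − d' = 1.0364 − 1.16 = -0.1236
false-alarm rate = Φ(-0.1236) = 0.4508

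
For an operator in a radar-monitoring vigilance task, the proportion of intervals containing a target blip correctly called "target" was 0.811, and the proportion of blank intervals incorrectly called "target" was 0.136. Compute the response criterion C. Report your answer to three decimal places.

C = 0.108

z(H) = 0.8816
z(FA) = -1.0985
c = −½·[z(H) + z(FA)] = −0.5 × (0.8816 + (-1.0985)) = 0.10845
c > 0: the operator has a conservative response bias.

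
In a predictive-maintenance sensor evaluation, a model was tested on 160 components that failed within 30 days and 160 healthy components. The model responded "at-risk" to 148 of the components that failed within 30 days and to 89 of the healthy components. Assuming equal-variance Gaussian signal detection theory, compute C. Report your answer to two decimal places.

C = -0.79

H = 148/160 = 0.9250
FA = 89/160 = 0.5563
Φ⁻¹(H) = Φ⁻¹(0.9250) = 1.440
Φ⁻¹(FA) = Φ⁻¹(0.5563) = 0.142
c = −½·[z(H) + z(FA)] = −0.5 × (1.440 + 0.142) = -0.791
c < 0: the model has a liberal response bias.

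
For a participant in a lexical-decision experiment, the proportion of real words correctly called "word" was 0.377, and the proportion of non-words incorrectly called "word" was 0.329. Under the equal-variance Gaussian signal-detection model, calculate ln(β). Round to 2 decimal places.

z(H) = -0.313
z(FA) = -0.443
ln β = −½·[z(H)² − z(FA)²] = −0.5 × (0.098 − 0.196) = 0.049

ln β = 0.05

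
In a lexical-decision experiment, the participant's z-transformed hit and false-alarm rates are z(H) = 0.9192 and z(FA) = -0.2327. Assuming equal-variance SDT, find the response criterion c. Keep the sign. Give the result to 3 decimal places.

c = −½·[z(H) + z(FA)] = −½·(0.9192 + (-0.2327)) = -0.34325

c = -0.343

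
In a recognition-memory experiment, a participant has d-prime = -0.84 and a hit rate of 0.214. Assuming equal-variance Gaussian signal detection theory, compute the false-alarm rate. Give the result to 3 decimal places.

false-alarm rate = 0.519

z(hit rate) = z(0.214) = -0.7926
z(FA) = z(H) − d' = -0.7926 − (-0.84) = 0.0474
false-alarm rate = Φ(0.0474) = 0.5189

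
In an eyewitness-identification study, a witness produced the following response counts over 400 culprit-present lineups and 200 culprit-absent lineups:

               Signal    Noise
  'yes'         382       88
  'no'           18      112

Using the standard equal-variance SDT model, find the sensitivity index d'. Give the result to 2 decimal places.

H = 382/400 = 0.9550
FA = 88/200 = 0.4400
Φ⁻¹(H) = Φ⁻¹(0.9550) = 1.695
Φ⁻¹(FA) = Φ⁻¹(0.4400) = -0.151
d' = z(H) − z(FA) = 1.695 − (-0.151) = 1.846

d' = 1.85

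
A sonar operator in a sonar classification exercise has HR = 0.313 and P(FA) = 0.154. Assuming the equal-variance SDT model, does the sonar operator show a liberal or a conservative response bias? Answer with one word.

z(H) = -0.487, z(FA) = -1.019
c = −½·(z(H) + z(FA)) = 0.753
c > 0 → conservative criterion (biased toward responding “no”).

conservative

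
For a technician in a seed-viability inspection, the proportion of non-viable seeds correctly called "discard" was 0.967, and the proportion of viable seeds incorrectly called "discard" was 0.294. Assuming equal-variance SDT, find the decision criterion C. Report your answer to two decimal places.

z(H) = 1.838
z(FA) = -0.542
c = −½·[z(H) + z(FA)] = −0.5 × (1.838 + (-0.542)) = -0.648
c < 0: the technician has a liberal response bias.

C = -0.65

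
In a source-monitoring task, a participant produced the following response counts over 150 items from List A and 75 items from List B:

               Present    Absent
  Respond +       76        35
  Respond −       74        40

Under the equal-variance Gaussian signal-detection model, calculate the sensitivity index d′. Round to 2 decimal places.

d′ = 0.10

H = 76/150 = 0.5067
FA = 35/75 = 0.4667
Φ⁻¹(H) = Φ⁻¹(0.5067) = 0.0168
Φ⁻¹(FA) = Φ⁻¹(0.4667) = -0.0836
d' = z(H) − z(FA) = 0.0168 − (-0.0836) = 0.1004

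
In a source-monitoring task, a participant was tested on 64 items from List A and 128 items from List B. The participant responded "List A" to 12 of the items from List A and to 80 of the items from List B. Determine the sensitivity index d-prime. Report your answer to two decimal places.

d-prime = -1.21

H = 12/64 = 0.1875
FA = 80/128 = 0.6250
z(H) = z(0.1875) = -0.887
z(FA) = z(0.6250) = 0.319
d' = z(H) − z(FA) = -0.887 − 0.319 = -1.206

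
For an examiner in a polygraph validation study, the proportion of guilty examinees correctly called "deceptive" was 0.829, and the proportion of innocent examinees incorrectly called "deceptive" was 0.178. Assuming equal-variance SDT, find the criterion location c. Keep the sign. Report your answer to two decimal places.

Φ⁻¹(0.829) = 0.950, Φ⁻¹(0.178) = -0.923
c = −½·[z(H) + z(FA)] = −0.5 × (0.950 + (-0.923)) = -0.0135
c < 0: the examiner has a liberal response bias.

c = -0.01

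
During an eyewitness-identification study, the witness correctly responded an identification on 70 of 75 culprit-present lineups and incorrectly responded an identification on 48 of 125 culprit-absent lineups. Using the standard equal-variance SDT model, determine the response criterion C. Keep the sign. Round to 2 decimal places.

H = 70/75 = 0.9333
FA = 48/125 = 0.3840
Φ⁻¹(0.9333) = 1.501, Φ⁻¹(0.3840) = -0.295
c = −½·[z(H) + z(FA)] = −0.5 × (1.501 + (-0.295)) = -0.603

C = -0.60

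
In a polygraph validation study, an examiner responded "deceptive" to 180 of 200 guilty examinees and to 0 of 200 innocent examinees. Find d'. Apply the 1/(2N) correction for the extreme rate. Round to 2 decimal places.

d' = 4.09

The false-alarm rate is 0/200 = 0, so apply the 1/(2N) correction: FA → 1/(2·200) = 0.00250.
z(H) = z(0.90000) = 1.282
z(FA) = z(0.00250) = -2.807
d' = 1.282 − (-2.807) = 4.089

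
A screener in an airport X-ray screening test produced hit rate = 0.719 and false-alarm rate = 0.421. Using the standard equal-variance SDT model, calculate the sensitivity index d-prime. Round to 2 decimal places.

d-prime = 0.78

z(H) = z(0.719) = 0.580
z(FA) = z(0.421) = -0.199
d' = z(H) − z(FA) = 0.580 − (-0.199) = 0.779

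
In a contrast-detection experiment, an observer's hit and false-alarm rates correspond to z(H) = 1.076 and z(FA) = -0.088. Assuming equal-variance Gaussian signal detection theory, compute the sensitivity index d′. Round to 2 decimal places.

d′ = 1.16

d' = z(H) − z(FA) = 1.076 − (-0.088) = 1.164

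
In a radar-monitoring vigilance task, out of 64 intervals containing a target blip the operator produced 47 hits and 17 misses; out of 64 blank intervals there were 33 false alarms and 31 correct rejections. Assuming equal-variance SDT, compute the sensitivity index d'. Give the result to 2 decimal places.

d' = 0.59

H = 47/64 = 0.7344
FA = 33/64 = 0.5156
z(0.7344) = 0.6262, z(0.5156) = 0.0391
d' = z(H) − z(FA) = 0.6262 − 0.0391 = 0.5871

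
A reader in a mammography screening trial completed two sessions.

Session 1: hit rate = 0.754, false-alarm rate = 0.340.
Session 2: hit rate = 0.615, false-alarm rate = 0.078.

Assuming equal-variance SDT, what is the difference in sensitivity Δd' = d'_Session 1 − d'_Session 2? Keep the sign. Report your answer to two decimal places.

Session 1: z(0.754) = 0.687, z(0.340) = -0.412, d' = 1.099
Session 2: z(0.615) = 0.292, z(0.078) = -1.419, d' = 1.711
Δd' = d'_Session 1 − d'_Session 2 = 1.099 − 1.711 = -0.612
Session 2 has the higher sensitivity.

Δd' = -0.61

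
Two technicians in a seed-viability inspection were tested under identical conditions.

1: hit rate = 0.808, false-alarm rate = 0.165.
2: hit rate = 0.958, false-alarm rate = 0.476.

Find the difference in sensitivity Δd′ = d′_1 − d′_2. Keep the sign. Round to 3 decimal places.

1: z(0.808) = 0.8705, z(0.165) = -0.9741, d' = 1.8446
2: z(0.958) = 1.7279, z(0.476) = -0.0602, d' = 1.7881
Δd' = d'_1 − d'_2 = 1.8446 − 1.7881 = 0.0565
1 has the higher sensitivity.

Δd′ = 0.057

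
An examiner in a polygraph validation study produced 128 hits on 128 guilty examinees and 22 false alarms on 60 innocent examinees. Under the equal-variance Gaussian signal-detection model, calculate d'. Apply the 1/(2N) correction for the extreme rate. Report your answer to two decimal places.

d' = 3.00

The hit rate is 128/128 = 1, so apply the 1/(2N) correction: H → 1 − 1/(2·128) = 0.99609.
z(H) = z(0.99609) = 2.660
z(FA) = z(0.36667) = -0.341
d' = 2.660 − (-0.341) = 3.001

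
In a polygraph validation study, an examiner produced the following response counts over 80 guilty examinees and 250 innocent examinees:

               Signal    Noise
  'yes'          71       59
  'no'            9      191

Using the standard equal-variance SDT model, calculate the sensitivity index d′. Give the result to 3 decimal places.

H = 71/80 = 0.8875
FA = 59/250 = 0.2360
Φ⁻¹(H) = Φ⁻¹(0.8875) = 1.2133
Φ⁻¹(FA) = Φ⁻¹(0.2360) = -0.7192
d' = z(H) − z(FA) = 1.2133 − (-0.7192) = 1.9325

d′ = 1.933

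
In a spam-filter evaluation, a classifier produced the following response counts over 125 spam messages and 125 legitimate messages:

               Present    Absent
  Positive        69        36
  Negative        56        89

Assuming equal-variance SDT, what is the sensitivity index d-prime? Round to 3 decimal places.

d-prime = 0.690

H = 69/125 = 0.5520
FA = 36/125 = 0.2880
Φ⁻¹(H) = 0.1307
Φ⁻¹(FA) = -0.5592
d' = z(H) − z(FA) = 0.1307 − (-0.5592) = 0.6899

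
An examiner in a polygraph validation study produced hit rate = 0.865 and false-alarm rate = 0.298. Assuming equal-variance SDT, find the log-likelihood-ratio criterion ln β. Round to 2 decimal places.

ln β = -0.47

z(H) = 1.103
z(FA) = -0.530
ln β = −½·[z(H)² − z(FA)²] = −0.5 × (1.217 − 0.281) = -0.468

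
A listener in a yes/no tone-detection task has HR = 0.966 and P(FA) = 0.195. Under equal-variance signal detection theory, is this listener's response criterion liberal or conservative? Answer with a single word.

liberal

z(H) = 1.825, z(FA) = -0.860
c = −½·(z(H) + z(FA)) = -0.4825
c < 0 → liberal criterion (biased toward responding “yes”).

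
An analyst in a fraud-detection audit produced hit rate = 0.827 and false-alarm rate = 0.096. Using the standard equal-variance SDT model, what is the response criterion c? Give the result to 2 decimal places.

c = 0.18

z(H) = z(0.827) = 0.9424
z(FA) = z(0.096) = -1.3047
c = −½·[z(H) + z(FA)] = −0.5 × (0.9424 + (-1.3047)) = 0.18115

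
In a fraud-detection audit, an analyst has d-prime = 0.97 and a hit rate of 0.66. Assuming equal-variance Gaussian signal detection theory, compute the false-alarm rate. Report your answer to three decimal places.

z(hit rate) = z(0.66) = 0.4125
z(FA) = z(H) − d' = 0.4125 − 0.97 = -0.5575
false-alarm rate = Φ(-0.5575) = 0.2886

false-alarm rate = 0.289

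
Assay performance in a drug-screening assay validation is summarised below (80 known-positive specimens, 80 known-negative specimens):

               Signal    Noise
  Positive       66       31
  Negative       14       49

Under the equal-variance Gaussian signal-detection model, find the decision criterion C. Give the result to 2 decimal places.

H = 66/80 = 0.8250
FA = 31/80 = 0.3875
z(0.8250) = 0.9346, z(0.3875) = -0.2858
c = −½·[z(H) + z(FA)] = −0.5 × (0.9346 + (-0.2858)) = -0.3244
c < 0: the assay has a liberal response bias.

C = -0.32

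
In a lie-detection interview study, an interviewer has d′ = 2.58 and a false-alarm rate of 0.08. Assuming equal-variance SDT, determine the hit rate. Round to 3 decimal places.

z(false-alarm rate) = z(0.08) = -1.4051
z(H) = z(FA) + d' = -1.4051 + 2.58 = 1.1749
hit rate = Φ(1.1749) = 0.8800

hit rate = 0.880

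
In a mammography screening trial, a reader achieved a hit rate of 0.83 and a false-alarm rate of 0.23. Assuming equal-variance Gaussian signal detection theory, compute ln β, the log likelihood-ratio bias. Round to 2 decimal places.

z(H) = z(0.83) = 0.954
z(FA) = z(0.23) = -0.739
ln β = −½·[z(H)² − z(FA)²] = −0.5 × (0.910 − 0.546) = -0.182

ln β = -0.18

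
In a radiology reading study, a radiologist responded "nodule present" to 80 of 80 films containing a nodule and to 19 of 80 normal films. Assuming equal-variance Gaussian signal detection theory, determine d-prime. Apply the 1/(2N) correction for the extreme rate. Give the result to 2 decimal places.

d-prime = 3.21

The hit rate is 80/80 = 1, so apply the 1/(2N) correction: H → 1 − 1/(2·80) = 0.99375.
z(H) = z(0.99375) = 2.498
z(FA) = z(0.23750) = -0.714
d' = 2.498 − (-0.714) = 3.212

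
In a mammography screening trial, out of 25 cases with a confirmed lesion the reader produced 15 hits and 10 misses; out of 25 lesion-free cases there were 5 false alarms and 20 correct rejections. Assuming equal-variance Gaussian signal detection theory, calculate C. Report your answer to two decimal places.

C = 0.29

H = 15/25 = 0.6000
FA = 5/25 = 0.2000
z(H) = z(0.6000) = 0.2533
z(FA) = z(0.2000) = -0.8416
c = −½·[z(H) + z(FA)] = −0.5 × (0.2533 + (-0.8416)) = 0.29415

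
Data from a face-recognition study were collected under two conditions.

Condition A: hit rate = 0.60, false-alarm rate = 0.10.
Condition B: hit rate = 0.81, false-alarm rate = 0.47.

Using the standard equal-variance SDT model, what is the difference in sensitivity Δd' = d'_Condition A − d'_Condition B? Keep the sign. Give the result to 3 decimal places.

Δd' = 0.582

Condition A: z(0.60) = 0.2533, z(0.10) = -1.2816, d' = 1.5349
Condition B: z(0.81) = 0.8779, z(0.47) = -0.0753, d' = 0.9532
Δd' = d'_Condition A − d'_Condition B = 1.5349 − 0.9532 = 0.5817
Condition A has the higher sensitivity.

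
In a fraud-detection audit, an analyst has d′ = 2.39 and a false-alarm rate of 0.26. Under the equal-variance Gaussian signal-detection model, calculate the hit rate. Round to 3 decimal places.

hit rate = 0.960

z(false-alarm rate) = z(0.26) = -0.6433
z(H) = z(FA) + d' = -0.6433 + 2.39 = 1.7467
hit rate = Φ(1.7467) = 0.9597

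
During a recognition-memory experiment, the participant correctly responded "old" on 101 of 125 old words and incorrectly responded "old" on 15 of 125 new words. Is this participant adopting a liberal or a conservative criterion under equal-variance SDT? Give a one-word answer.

z(H) = 0.871, z(FA) = -1.175
c = −½·(z(H) + z(FA)) = 0.152
c > 0 → conservative criterion (biased toward responding “no”).

conservative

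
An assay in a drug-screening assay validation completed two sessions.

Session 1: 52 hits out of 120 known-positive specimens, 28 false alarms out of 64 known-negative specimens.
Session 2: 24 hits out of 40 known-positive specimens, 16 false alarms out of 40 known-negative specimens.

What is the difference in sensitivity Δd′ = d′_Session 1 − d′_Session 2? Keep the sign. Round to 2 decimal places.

Session 1: z(0.4333) = -0.168, z(0.4375) = -0.157, d' = -0.011
Session 2: z(0.6000) = 0.253, z(0.4000) = -0.253, d' = 0.506
Δd' = d'_Session 1 − d'_Session 2 = -0.011 − 0.506 = -0.517
Session 2 has the higher sensitivity.

Δd′ = -0.52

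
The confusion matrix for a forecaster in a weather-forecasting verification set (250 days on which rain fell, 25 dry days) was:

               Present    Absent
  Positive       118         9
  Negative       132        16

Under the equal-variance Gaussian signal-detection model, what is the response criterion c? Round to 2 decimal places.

c = 0.21

H = 118/250 = 0.4720
FA = 9/25 = 0.3600
Φ⁻¹(0.4720) = -0.070, Φ⁻¹(0.3600) = -0.358
c = −½·[z(H) + z(FA)] = −0.5 × (-0.070 + (-0.358)) = 0.214
c > 0: the forecaster has a conservative response bias.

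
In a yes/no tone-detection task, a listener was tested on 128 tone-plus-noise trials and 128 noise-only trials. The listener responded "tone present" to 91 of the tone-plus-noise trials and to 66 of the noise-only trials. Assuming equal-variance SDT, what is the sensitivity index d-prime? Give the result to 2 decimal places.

d-prime = 0.52

H = 91/128 = 0.7109
FA = 66/128 = 0.5156
z(H) = 0.556
z(FA) = 0.039
d' = z(H) − z(FA) = 0.556 − 0.039 = 0.517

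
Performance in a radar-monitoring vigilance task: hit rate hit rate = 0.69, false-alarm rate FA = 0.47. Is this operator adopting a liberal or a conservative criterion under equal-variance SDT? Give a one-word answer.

z(H) = 0.496, z(FA) = -0.075
c = −½·(z(H) + z(FA)) = -0.2105
c < 0 → liberal criterion (biased toward responding “yes”).

liberal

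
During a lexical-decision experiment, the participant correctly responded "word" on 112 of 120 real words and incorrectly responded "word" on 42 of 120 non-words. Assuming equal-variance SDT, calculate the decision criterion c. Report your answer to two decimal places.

c = -0.56

H = 112/120 = 0.9333
FA = 42/120 = 0.3500
z(0.9333) = 1.501, z(0.3500) = -0.385
c = −½·[z(H) + z(FA)] = −0.5 × (1.501 + (-0.385)) = -0.558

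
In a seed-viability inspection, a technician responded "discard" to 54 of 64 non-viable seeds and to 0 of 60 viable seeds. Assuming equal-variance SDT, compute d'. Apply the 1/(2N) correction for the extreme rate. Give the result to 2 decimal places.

The false-alarm rate is 0/60 = 0, so apply the 1/(2N) correction: FA → 1/(2·60) = 0.00833.
z(H) = z(0.84375) = 1.010
z(FA) = z(0.00833) = -2.394
d' = 1.010 − (-2.394) = 3.404

d' = 3.40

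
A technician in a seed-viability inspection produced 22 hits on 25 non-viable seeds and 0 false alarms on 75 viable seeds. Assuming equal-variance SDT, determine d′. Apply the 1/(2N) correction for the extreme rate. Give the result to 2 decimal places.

d′ = 3.65

The false-alarm rate is 0/75 = 0, so apply the 1/(2N) correction: FA → 1/(2·75) = 0.00667.
z(H) = z(0.88000) = 1.175
z(FA) = z(0.00667) = -2.475
d' = 1.175 − (-2.475) = 3.650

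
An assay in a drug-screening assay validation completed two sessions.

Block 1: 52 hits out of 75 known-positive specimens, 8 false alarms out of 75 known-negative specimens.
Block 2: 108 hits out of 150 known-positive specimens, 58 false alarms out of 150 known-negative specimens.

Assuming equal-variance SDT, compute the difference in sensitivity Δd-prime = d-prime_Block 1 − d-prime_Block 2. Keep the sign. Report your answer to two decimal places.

Block 1: z(0.6933) = 0.505, z(0.1067) = -1.244, d' = 1.749
Block 2: z(0.7200) = 0.583, z(0.3867) = -0.288, d' = 0.871
Δd' = d'_Block 1 − d'_Block 2 = 1.749 − 0.871 = 0.878
Block 1 has the higher sensitivity.

Δd-prime = 0.88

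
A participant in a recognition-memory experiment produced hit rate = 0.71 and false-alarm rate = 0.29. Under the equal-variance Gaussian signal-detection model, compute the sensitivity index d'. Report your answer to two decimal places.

z(0.71) = 0.5534, z(0.29) = -0.5534
d' = z(H) − z(FA) = 0.5534 − (-0.5534) = 1.1068

d' = 1.11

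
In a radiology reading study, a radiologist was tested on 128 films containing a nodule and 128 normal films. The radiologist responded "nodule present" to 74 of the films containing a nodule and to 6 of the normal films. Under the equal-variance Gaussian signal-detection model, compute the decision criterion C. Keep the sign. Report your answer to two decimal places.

C = 0.74

H = 74/128 = 0.5781
FA = 6/128 = 0.0469
z(0.5781) = 0.197, z(0.0469) = -1.676
c = −½·[z(H) + z(FA)] = −0.5 × (0.197 + (-1.676)) = 0.7395
c > 0: the radiologist has a conservative response bias.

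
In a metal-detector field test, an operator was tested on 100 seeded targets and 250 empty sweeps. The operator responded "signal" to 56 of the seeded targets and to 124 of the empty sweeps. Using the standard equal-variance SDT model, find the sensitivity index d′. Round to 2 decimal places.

H = 56/100 = 0.5600
FA = 124/250 = 0.4960
z(0.5600) = 0.151, z(0.4960) = -0.010
d' = z(H) − z(FA) = 0.151 − (-0.010) = 0.161

d′ = 0.16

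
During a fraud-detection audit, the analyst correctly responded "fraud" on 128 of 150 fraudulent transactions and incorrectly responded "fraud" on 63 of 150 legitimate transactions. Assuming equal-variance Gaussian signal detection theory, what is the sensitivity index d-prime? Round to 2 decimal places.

H = 128/150 = 0.8533
FA = 63/150 = 0.4200
z(H) = z(0.8533) = 1.0507
z(FA) = z(0.4200) = -0.2019
d' = z(H) − z(FA) = 1.0507 − (-0.2019) = 1.2526

d-prime = 1.25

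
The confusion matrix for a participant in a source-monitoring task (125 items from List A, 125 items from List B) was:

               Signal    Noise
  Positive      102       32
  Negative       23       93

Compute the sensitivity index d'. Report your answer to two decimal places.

d' = 1.56

H = 102/125 = 0.8160
FA = 32/125 = 0.2560
Φ⁻¹(H) = 0.9002
Φ⁻¹(FA) = -0.6557
d' = z(H) − z(FA) = 0.9002 − (-0.6557) = 1.5559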